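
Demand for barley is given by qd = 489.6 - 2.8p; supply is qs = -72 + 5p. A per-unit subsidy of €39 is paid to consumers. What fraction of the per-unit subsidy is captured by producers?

Pre-subsidy: 489.6 - 2.8p = -72 + 5p gives p* = 72, q* = 288.
With the rebate, buyers effectively pay pb = ps − 39, where ps is the price sellers receive.
Demand in terms of ps becomes qd = 489.6 − 2.8(ps − 39) = 598.8 - 2.8ps. Setting this equal to supply: 598.8 - 2.8ps = -72 + 5ps, so ps = 86.
Buyers pay pb = 86 − 39 = 47; q' = -72 + 5·86 = 358.
Buyers' price falls by p* − pb = 72 − 47 = 25; sellers' price rises by ps − p* = 86 − 72 = 14.
So producers capture 14/39 = 14/39 of each unit of subsidy.

Producer share = 14/39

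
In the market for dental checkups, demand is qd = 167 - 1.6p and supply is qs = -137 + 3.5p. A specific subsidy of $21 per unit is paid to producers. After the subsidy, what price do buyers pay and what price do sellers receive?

Buyers pay 2305/51; sellers receive 3376/51

Pre-subsidy: 167 - 1.6p = -137 + 3.5p gives p* = 3040/51, q* = 3653/51.
With the subsidy, sellers receive ps = pb + 21 for each unit, where pb is the price buyers pay.
Supply in terms of pb becomes qs = -137 + 3.5(pb + 21) = -63.5 + 3.5pb. Setting this equal to demand: 167 - 1.6pb = -63.5 + 3.5pb, so pb = 2305/51.
Sellers receive ps = 2305/51 + 21 = 3376/51; q' = 167 − 1.6·(2305/51) = 4829/51.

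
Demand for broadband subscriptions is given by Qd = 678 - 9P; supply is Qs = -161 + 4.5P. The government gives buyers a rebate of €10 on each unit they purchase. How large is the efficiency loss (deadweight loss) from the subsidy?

Deadweight loss = €150

Pre-subsidy: 678 - 9P = -161 + 4.5P gives P* = 1678/27, Q* = 356/3.
With the rebate, buyers effectively pay Pb = Ps − 10, where Ps is the price sellers receive.
Demand in terms of Ps becomes Qd = 678 − 9(Ps − 10) = 768 - 9Ps. Setting this equal to supply: 768 - 9Ps = -161 + 4.5Ps, so Ps = 1858/27.
Buyers pay Pb = 1858/27 − 10 = 1588/27; Q' = -161 + 4.5·(1858/27) = 446/3.
The subsidy expands output by 446/3 − 356/3 = 30 past the efficient level; on those units the gap between marginal cost and willingness to pay runs from 0 up to 10.
DWL = ½ × 10 × 30 = 150.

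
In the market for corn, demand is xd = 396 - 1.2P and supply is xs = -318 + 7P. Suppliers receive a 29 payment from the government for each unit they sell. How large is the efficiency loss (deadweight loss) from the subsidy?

Pre-subsidy: 396 - 1.2P = -318 + 7P gives P* = 3570/41, x* = 11952/41.
With the subsidy, sellers receive Ps = Pb + 29 for each unit, where Pb is the price buyers pay.
Supply in terms of Pb becomes xs = -318 + 7(Pb + 29) = -115 + 7Pb. Setting this equal to demand: 396 - 1.2Pb = -115 + 7Pb, so Pb = 2555/41.
Sellers receive Ps = 2555/41 + 29 = 3744/41; x' = 396 − 1.2·(2555/41) = 13170/41.
The subsidy expands output by 13170/41 − 11952/41 = 1218/41 past the efficient level; on those units the gap between marginal cost and willingness to pay runs from 0 up to 29.
DWL = ½ × 29 × 1218/41 = 17661/41.

Deadweight loss = 17661/41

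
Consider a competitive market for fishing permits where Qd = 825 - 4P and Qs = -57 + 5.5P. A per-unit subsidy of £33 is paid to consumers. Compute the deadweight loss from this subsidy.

Deadweight loss = 23958/19

Pre-subsidy: 825 - 4P = -57 + 5.5P gives P* = 1764/19, Q* = 8619/19.
With the rebate, buyers effectively pay Pb = Ps − 33, where Ps is the price sellers receive.
Demand in terms of Ps becomes Qd = 825 − 4(Ps − 33) = 957 - 4Ps. Setting this equal to supply: 957 - 4Ps = -57 + 5.5Ps, so Ps = 2028/19.
Buyers pay Pb = 2028/19 − 33 = 1401/19; Q' = -57 + 5.5·(2028/19) = 10071/19.
The subsidy expands output by 10071/19 − 8619/19 = 1452/19 past the efficient level; on those units the gap between marginal cost and willingness to pay runs from 0 up to 33.
DWL = ½ × 33 × 1452/19 = 23958/19.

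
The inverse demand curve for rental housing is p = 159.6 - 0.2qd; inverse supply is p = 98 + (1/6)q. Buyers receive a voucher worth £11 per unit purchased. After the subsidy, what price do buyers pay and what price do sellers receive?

Pre-subsidy: 159.6 - 0.2q = 98 + (1/6)q gives q* = 168 and p* = 126.
With the rebate, buyers effectively pay pb = ps − 11, where ps is the price sellers receive.
On the curves, pb = 159.6 - 0.2q and ps = 98 + (1/6)q; the wedge ps − pb = 11 gives 98 + (1/6)q − (159.6 - 0.2q) = 11, so q' = 198.
Then pb = 159.6 − 0.2·198 = 120 and ps = 98 + (1/6)·198 = 131.

Buyers pay £120; sellers receive £131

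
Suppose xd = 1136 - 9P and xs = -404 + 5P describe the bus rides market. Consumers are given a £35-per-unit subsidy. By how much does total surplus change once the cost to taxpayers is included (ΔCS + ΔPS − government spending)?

Pre-subsidy: 1136 - 9P = -404 + 5P gives P* = 110, x* = 146.
With the rebate, buyers effectively pay Pb = Ps − 35, where Ps is the price sellers receive.
Demand in terms of Ps becomes xd = 1136 − 9(Ps − 35) = 1451 - 9Ps. Setting this equal to supply: 1451 - 9Ps = -404 + 5Ps, so Ps = 132.5.
Buyers pay Pb = 132.5 − 35 = 97.5; x' = -404 + 5·132.5 = 258.5.
ΔCS = ½(146 + 258.5)(110 − 97.5) = 2528.125; ΔPS = ½(146 + 258.5)(132.5 − 110) = 4550.625.
Government spending = 35 × 258.5 = 9047.5.
Net change = 2528.125 + 4550.625 − 9047.5 = -1968.75. The loss equals the DWL triangle ½·35·112.5.

Net change in total surplus = -£1968.75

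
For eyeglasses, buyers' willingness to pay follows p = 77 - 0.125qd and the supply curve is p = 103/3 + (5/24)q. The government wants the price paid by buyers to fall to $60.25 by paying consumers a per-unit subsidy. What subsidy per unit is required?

At a buyer price of 60.25, quantity demanded is 616 − 8·60.25 = 134.
Sellers supply 134 only when they receive ps = 103/3 + (5/24)·134 = 62.25.
s = ps − pb = 62.25 − 60.25 = 2.

Required subsidy s = $2 per unit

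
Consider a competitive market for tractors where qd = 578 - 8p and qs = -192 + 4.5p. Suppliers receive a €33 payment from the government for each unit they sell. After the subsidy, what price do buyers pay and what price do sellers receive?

Buyers pay €49.72; sellers receive €82.72

Pre-subsidy: 578 - 8p = -192 + 4.5p gives p* = 61.6, q* = 85.2.
With the subsidy, sellers receive ps = pb + 33 for each unit, where pb is the price buyers pay.
Supply in terms of pb becomes qs = -192 + 4.5(pb + 33) = -43.5 + 4.5pb. Setting this equal to demand: 578 - 8pb = -43.5 + 4.5pb, so pb = 49.72.
Sellers receive ps = 49.72 + 33 = 82.72; q' = 578 − 8·49.72 = 180.24.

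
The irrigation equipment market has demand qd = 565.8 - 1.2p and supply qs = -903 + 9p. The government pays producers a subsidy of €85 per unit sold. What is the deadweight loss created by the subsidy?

Deadweight loss = €3825

Pre-subsidy: 565.8 - 1.2p = -903 + 9p gives p* = 144, q* = 393.
With the subsidy, sellers receive ps = pb + 85 for each unit, where pb is the price buyers pay.
Supply in terms of pb becomes qs = -903 + 9(pb + 85) = -138 + 9pb. Setting this equal to demand: 565.8 - 1.2pb = -138 + 9pb, so pb = 69.
Sellers receive ps = 69 + 85 = 154; q' = 565.8 − 1.2·69 = 483.
The subsidy expands output by 483 − 393 = 90 past the efficient level; on those units the gap between marginal cost and willingness to pay runs from 0 up to 85.
DWL = ½ × 85 × 90 = 3825.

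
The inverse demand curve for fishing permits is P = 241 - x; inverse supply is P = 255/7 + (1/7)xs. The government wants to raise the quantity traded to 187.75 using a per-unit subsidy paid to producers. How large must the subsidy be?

Required subsidy s = 10 per unit

At x = 187.75, from the demand curve buyers pay Pb = 241 − 1·187.75 = 53.25; from the supply curve sellers need Ps = 255/7 + (1/7)·187.75 = 63.25.
The subsidy must fill the gap: s = Ps − Pb = 63.25 − 53.25 = 10.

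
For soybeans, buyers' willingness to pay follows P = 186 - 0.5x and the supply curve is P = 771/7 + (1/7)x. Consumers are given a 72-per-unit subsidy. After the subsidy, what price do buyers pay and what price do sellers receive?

Buyers pay 71; sellers receive 143

Pre-subsidy: 186 - 0.5x = 771/7 + (1/7)x gives x* = 118 and P* = 127.
With the rebate, buyers effectively pay Pb = Ps − 72, where Ps is the price sellers receive.
On the curves, Pb = 186 - 0.5x and Ps = 771/7 + (1/7)x; the wedge Ps − Pb = 72 gives 771/7 + (1/7)x − (186 - 0.5x) = 72, so x' = 230.
Then Pb = 186 − 0.5·230 = 71 and Ps = 771/7 + (1/7)·230 = 143.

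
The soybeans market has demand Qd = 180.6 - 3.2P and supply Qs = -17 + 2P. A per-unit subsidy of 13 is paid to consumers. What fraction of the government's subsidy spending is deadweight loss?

DWL / government spending = 8/75

Pre-subsidy: 180.6 - 3.2P = -17 + 2P gives P* = 38, Q* = 59.
With the rebate, buyers effectively pay Pb = Ps − 13, where Ps is the price sellers receive.
Demand in terms of Ps becomes Qd = 180.6 − 3.2(Ps − 13) = 222.2 - 3.2Ps. Setting this equal to supply: 222.2 - 3.2Ps = -17 + 2Ps, so Ps = 46.
Buyers pay Pb = 46 − 13 = 33; Q' = -17 + 2·46 = 75.
ΔCS = ½(59 + 75)(38 − 33) = 335; ΔPS = ½(59 + 75)(46 − 38) = 536.
Government spending = 13 × 75 = 975.
DWL = ½ × 13 × (75 − 59) = 104; fraction = 104 / 975 = 8/75.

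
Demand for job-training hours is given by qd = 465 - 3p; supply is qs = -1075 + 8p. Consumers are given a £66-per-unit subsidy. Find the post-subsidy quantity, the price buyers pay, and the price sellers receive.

q' = 189; buyers pay £92; sellers receive £158

Pre-subsidy: 465 - 3p = -1075 + 8p gives p* = 140, q* = 45.
With the rebate, buyers effectively pay pb = ps − 66, where ps is the price sellers receive.
Demand in terms of ps becomes qd = 465 − 3(ps − 66) = 663 - 3ps. Setting this equal to supply: 663 - 3ps = -1075 + 8ps, so ps = 158.
Buyers pay pb = 158 − 66 = 92; q' = -1075 + 8·158 = 189.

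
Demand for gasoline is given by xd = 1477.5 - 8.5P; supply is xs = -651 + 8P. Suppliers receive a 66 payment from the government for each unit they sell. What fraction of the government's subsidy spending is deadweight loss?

Pre-subsidy: 1477.5 - 8.5P = -651 + 8P gives P* = 129, x* = 381.
With the subsidy, sellers receive Ps = Pb + 66 for each unit, where Pb is the price buyers pay.
Supply in terms of Pb becomes xs = -651 + 8(Pb + 66) = -123 + 8Pb. Setting this equal to demand: 1477.5 - 8.5Pb = -123 + 8Pb, so Pb = 97.
Sellers receive Ps = 97 + 66 = 163; x' = 1477.5 − 8.5·97 = 653.
ΔCS = ½(381 + 653)(129 − 97) = 16544; ΔPS = ½(381 + 653)(163 − 129) = 17578.
Government spending = 66 × 653 = 43098.
DWL = ½ × 66 × (653 − 381) = 8976; fraction = 8976 / 43098 = 136/653.

DWL / government spending = 136/653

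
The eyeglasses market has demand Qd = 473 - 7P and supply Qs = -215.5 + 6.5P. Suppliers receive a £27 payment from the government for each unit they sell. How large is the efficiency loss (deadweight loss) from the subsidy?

Pre-subsidy: 473 - 7P = -215.5 + 6.5P gives P* = 51, Q* = 116.
With the subsidy, sellers receive Ps = Pb + 27 for each unit, where Pb is the price buyers pay.
Supply in terms of Pb becomes Qs = -215.5 + 6.5(Pb + 27) = -40 + 6.5Pb. Setting this equal to demand: 473 - 7Pb = -40 + 6.5Pb, so Pb = 38.
Sellers receive Ps = 38 + 27 = 65; Q' = 473 − 7·38 = 207.
The subsidy expands output by 207 − 116 = 91 past the efficient level; on those units the gap between marginal cost and willingness to pay runs from 0 up to 27.
DWL = ½ × 27 × 91 = 1228.5.

Deadweight loss = £1228.5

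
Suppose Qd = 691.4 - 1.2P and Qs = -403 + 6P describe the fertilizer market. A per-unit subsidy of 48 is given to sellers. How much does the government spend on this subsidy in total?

Pre-subsidy: 691.4 - 1.2P = -403 + 6P gives P* = 152, Q* = 509.
With the subsidy, sellers receive Ps = Pb + 48 for each unit, where Pb is the price buyers pay.
Supply in terms of Pb becomes Qs = -403 + 6(Pb + 48) = -115 + 6Pb. Setting this equal to demand: 691.4 - 1.2Pb = -115 + 6Pb, so Pb = 112.
Sellers receive Ps = 112 + 48 = 160; Q' = 691.4 − 1.2·112 = 557.
Government outlay = subsidy × quantity = 48 × 557 = 26736.

Government cost = 26736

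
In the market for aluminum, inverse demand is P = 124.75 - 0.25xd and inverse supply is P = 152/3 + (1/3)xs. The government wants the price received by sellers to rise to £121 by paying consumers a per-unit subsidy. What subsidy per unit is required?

Required subsidy s = £49 per unit

At a seller price of 121, quantity supplied is -152 + 3·121 = 211.
Buyers absorb 211 only when they pay Pb = 124.75 − 0.25·211 = 72.
s = Ps − Pb = 121 − 72 = 49.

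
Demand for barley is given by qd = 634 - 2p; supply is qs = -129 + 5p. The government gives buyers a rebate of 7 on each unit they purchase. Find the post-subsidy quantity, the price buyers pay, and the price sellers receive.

q' = 426; buyers pay 104; sellers receive 111

Pre-subsidy: 634 - 2p = -129 + 5p gives p* = 109, q* = 416.
With the rebate, buyers effectively pay pb = ps − 7, where ps is the price sellers receive.
Demand in terms of ps becomes qd = 634 − 2(ps − 7) = 648 - 2ps. Setting this equal to supply: 648 - 2ps = -129 + 5ps, so ps = 111.
Buyers pay pb = 111 − 7 = 104; q' = -129 + 5·111 = 426.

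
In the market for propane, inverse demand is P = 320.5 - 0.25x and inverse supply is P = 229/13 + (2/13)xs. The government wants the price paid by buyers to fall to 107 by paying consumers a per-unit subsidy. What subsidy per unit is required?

At a buyer price of 107, quantity demanded is 1282 − 4·107 = 854.
Sellers supply 854 only when they receive Ps = 229/13 + (2/13)·854 = 149.
s = Ps − Pb = 149 − 107 = 42.

Required subsidy s = 42 per unit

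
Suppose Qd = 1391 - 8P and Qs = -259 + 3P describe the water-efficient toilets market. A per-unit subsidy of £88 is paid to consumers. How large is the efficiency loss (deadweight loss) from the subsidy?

Deadweight loss = £8448

Pre-subsidy: 1391 - 8P = -259 + 3P gives P* = 150, Q* = 191.
With the rebate, buyers effectively pay Pb = Ps − 88, where Ps is the price sellers receive.
Demand in terms of Ps becomes Qd = 1391 − 8(Ps − 88) = 2095 - 8Ps. Setting this equal to supply: 2095 - 8Ps = -259 + 3Ps, so Ps = 214.
Buyers pay Pb = 214 − 88 = 126; Q' = -259 + 3·214 = 383.
The subsidy expands output by 383 − 191 = 192 past the efficient level; on those units the gap between marginal cost and willingness to pay runs from 0 up to 88.
DWL = ½ × 88 × 192 = 8448.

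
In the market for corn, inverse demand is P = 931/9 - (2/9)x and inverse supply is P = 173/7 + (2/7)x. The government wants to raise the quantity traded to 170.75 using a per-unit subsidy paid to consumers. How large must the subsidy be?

Required subsidy s = 8 per unit

At x = 170.75, from the demand curve buyers pay Pb = 931/9 − (2/9)·170.75 = 65.5; from the supply curve sellers need Ps = 173/7 + (2/7)·170.75 = 73.5.
The subsidy must fill the gap: s = Ps − Pb = 73.5 − 65.5 = 8.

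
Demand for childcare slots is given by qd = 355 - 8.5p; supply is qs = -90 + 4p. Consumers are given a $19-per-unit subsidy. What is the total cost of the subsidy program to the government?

Government cost = $1977.52

Pre-subsidy: 355 - 8.5p = -90 + 4p gives p* = 35.6, q* = 52.4.
With the rebate, buyers effectively pay pb = ps − 19, where ps is the price sellers receive.
Demand in terms of ps becomes qd = 355 − 8.5(ps − 19) = 516.5 - 8.5ps. Setting this equal to supply: 516.5 - 8.5ps = -90 + 4ps, so ps = 48.52.
Buyers pay pb = 48.52 − 19 = 29.52; q' = -90 + 4·48.52 = 104.08.
Government outlay = subsidy × quantity = 19 × 104.08 = 1977.52.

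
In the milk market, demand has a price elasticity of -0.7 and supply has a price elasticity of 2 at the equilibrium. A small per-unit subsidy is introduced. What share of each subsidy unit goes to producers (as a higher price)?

For a small subsidy around the equilibrium, the benefit split depends on the relative slopes, which at a point are proportional to the elasticities.
Buyer share = εs/(εs + |εd|) = 2/(2 + 0.7) = 20/27; seller share = |εd|/(εs + |εd|) = 7/27.
So producers capture 7/27 of the subsidy.

Producer share = 7/27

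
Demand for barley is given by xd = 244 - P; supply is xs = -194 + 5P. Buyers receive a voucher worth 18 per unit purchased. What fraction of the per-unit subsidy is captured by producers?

Producer share = 1/6

Pre-subsidy: 244 - P = -194 + 5P gives P* = 73, x* = 171.
With the rebate, buyers effectively pay Pb = Ps − 18, where Ps is the price sellers receive.
Demand in terms of Ps becomes xd = 244 − 1(Ps − 18) = 262 - Ps. Setting this equal to supply: 262 - Ps = -194 + 5Ps, so Ps = 76.
Buyers pay Pb = 76 − 18 = 58; x' = -194 + 5·76 = 186.
Buyers' price falls by P* − Pb = 73 − 58 = 15; sellers' price rises by Ps − P* = 76 − 73 = 3.
So producers capture 3/18 = 1/6 of each unit of subsidy.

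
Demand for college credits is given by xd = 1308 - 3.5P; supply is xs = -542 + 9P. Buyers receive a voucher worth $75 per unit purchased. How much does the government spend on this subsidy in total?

Pre-subsidy: 1308 - 3.5P = -542 + 9P gives P* = 148, x* = 790.
With the rebate, buyers effectively pay Pb = Ps − 75, where Ps is the price sellers receive.
Demand in terms of Ps becomes xd = 1308 − 3.5(Ps − 75) = 1570.5 - 3.5Ps. Setting this equal to supply: 1570.5 - 3.5Ps = -542 + 9Ps, so Ps = 169.
Buyers pay Pb = 169 − 75 = 94; x' = -542 + 9·169 = 979.
Government outlay = subsidy × quantity = 75 × 979 = 73425.

Government cost = $73425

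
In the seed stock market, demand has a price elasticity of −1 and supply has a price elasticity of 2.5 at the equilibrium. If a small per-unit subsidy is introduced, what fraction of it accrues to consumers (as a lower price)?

Consumer share = 5/7

For a small subsidy around the equilibrium, the benefit split depends on the relative slopes, which at a point are proportional to the elasticities.
Buyer share = εs/(εs + |εd|) = 2.5/(2.5 + 1) = 5/7; seller share = |εd|/(εs + |εd|) = 2/7.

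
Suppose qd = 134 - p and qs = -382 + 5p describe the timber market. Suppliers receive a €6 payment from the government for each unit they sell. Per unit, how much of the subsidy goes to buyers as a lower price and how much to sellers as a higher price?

Pre-subsidy: 134 - p = -382 + 5p gives p* = 86, q* = 48.
With the subsidy, sellers receive ps = pb + 6 for each unit, where pb is the price buyers pay.
Supply in terms of pb becomes qs = -382 + 5(pb + 6) = -352 + 5pb. Setting this equal to demand: 134 - pb = -352 + 5pb, so pb = 81.
Sellers receive ps = 81 + 6 = 87; q' = 134 − 1·81 = 53.
Buyers' price falls by p* − pb = 86 − 81 = 5; sellers' price rises by ps − p* = 87 − 86 = 1.

Buyers gain €5 per unit; sellers gain €1 per unit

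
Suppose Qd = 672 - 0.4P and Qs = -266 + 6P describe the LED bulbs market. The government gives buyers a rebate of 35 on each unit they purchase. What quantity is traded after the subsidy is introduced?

Q' = 626.5

Pre-subsidy: 672 - 0.4P = -266 + 6P gives P* = 146.5625, Q* = 613.375.
With the rebate, buyers effectively pay Pb = Ps − 35, where Ps is the price sellers receive.
Demand in terms of Ps becomes Qd = 672 − 0.4(Ps − 35) = 686 - 0.4Ps. Setting this equal to supply: 686 - 0.4Ps = -266 + 6Ps, so Ps = 148.75.
Buyers pay Pb = 148.75 − 35 = 113.75; Q' = -266 + 6·148.75 = 626.5.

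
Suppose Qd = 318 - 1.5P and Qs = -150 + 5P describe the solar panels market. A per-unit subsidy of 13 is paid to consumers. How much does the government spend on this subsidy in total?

Pre-subsidy: 318 - 1.5P = -150 + 5P gives P* = 72, Q* = 210.
With the rebate, buyers effectively pay Pb = Ps − 13, where Ps is the price sellers receive.
Demand in terms of Ps becomes Qd = 318 − 1.5(Ps − 13) = 337.5 - 1.5Ps. Setting this equal to supply: 337.5 - 1.5Ps = -150 + 5Ps, so Ps = 75.
Buyers pay Pb = 75 − 13 = 62; Q' = -150 + 5·75 = 225.
Government outlay = subsidy × quantity = 13 × 225 = 2925.

Government cost = 2925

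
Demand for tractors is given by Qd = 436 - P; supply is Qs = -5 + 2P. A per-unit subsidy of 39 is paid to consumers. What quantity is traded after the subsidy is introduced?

Q' = 315

Pre-subsidy: 436 - P = -5 + 2P gives P* = 147, Q* = 289.
With the rebate, buyers effectively pay Pb = Ps − 39, where Ps is the price sellers receive.
Demand in terms of Ps becomes Qd = 436 − 1(Ps − 39) = 475 - Ps. Setting this equal to supply: 475 - Ps = -5 + 2Ps, so Ps = 160.
Buyers pay Pb = 160 − 39 = 121; Q' = -5 + 2·160 = 315.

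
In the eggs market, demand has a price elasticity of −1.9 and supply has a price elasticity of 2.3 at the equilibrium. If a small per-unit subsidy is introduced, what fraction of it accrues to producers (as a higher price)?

Producer share = 19/42

For a small subsidy around the equilibrium, the benefit split depends on the relative slopes, which at a point are proportional to the elasticities.
Buyer share = εs/(εs + |εd|) = 2.3/(2.3 + 1.9) = 23/42; seller share = |εd|/(εs + |εd|) = 19/42.
So producers capture 19/42 of the subsidy.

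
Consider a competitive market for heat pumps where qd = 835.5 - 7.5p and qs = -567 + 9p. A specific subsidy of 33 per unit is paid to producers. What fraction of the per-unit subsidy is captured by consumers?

Pre-subsidy: 835.5 - 7.5p = -567 + 9p gives p* = 85, q* = 198.
With the subsidy, sellers receive ps = pb + 33 for each unit, where pb is the price buyers pay.
Supply in terms of pb becomes qs = -567 + 9(pb + 33) = -270 + 9pb. Setting this equal to demand: 835.5 - 7.5pb = -270 + 9pb, so pb = 67.
Sellers receive ps = 67 + 33 = 100; q' = 835.5 − 7.5·67 = 333.
Buyers' price falls by p* − pb = 85 − 67 = 18; sellers' price rises by ps − p* = 100 − 85 = 15.
So consumers capture 18/33 = 6/11 of each unit of subsidy.

Consumer share = 6/11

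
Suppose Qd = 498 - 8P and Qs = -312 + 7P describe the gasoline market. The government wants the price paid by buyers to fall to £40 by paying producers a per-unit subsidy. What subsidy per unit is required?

Required subsidy s = £30 per unit

At a buyer price of 40, quantity demanded is 498 − 8·40 = 178.
Sellers supply 178 only when they receive Ps with -312 + 7·Ps = 178, i.e. Ps = 70.
s = Ps − Pb = 70 − 40 = 30.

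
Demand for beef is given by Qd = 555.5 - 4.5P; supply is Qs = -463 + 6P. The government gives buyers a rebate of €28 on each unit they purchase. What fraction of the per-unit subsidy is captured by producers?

Producer share = 3/7

Pre-subsidy: 555.5 - 4.5P = -463 + 6P gives P* = 97, Q* = 119.
With the rebate, buyers effectively pay Pb = Ps − 28, where Ps is the price sellers receive.
Demand in terms of Ps becomes Qd = 555.5 − 4.5(Ps − 28) = 681.5 - 4.5Ps. Setting this equal to supply: 681.5 - 4.5Ps = -463 + 6Ps, so Ps = 109.
Buyers pay Pb = 109 − 28 = 81; Q' = -463 + 6·109 = 191.
Buyers' price falls by P* − Pb = 97 − 81 = 16; sellers' price rises by Ps − P* = 109 − 97 = 12.
So producers capture 12/28 = 3/7 of each unit of subsidy.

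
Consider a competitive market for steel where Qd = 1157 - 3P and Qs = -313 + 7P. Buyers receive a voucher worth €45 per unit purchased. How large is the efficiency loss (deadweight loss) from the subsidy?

Deadweight loss = €2126.25

Pre-subsidy: 1157 - 3P = -313 + 7P gives P* = 147, Q* = 716.
With the rebate, buyers effectively pay Pb = Ps − 45, where Ps is the price sellers receive.
Demand in terms of Ps becomes Qd = 1157 − 3(Ps − 45) = 1292 - 3Ps. Setting this equal to supply: 1292 - 3Ps = -313 + 7Ps, so Ps = 160.5.
Buyers pay Pb = 160.5 − 45 = 115.5; Q' = -313 + 7·160.5 = 810.5.
The subsidy expands output by 810.5 − 716 = 94.5 past the efficient level; on those units the gap between marginal cost and willingness to pay runs from 0 up to 45.
DWL = ½ × 45 × 94.5 = 2126.25.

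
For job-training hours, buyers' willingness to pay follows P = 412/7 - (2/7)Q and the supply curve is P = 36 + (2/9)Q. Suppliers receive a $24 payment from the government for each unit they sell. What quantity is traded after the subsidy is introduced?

Pre-subsidy: 412/7 - (2/7)Q = 36 + (2/9)Q gives Q* = 45 and P* = 46.
With the subsidy, sellers receive Ps = Pb + 24 for each unit, where Pb is the price buyers pay.
On the curves, Pb = 412/7 - (2/7)Q and Ps = 36 + (2/9)Q; the wedge Ps − Pb = 24 gives 36 + (2/9)Q − (412/7 - (2/7)Q) = 24, so Q' = 92.25.
Then Pb = 412/7 − (2/7)·92.25 = 32.5 and Ps = 36 + (2/9)·92.25 = 56.5.

Q' = 92.25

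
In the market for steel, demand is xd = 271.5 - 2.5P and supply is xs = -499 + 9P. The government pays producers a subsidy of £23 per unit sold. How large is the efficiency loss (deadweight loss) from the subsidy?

Deadweight loss = £517.5

Pre-subsidy: 271.5 - 2.5P = -499 + 9P gives P* = 67, x* = 104.
With the subsidy, sellers receive Ps = Pb + 23 for each unit, where Pb is the price buyers pay.
Supply in terms of Pb becomes xs = -499 + 9(Pb + 23) = -292 + 9Pb. Setting this equal to demand: 271.5 - 2.5Pb = -292 + 9Pb, so Pb = 49.
Sellers receive Ps = 49 + 23 = 72; x' = 271.5 − 2.5·49 = 149.
The subsidy expands output by 149 − 104 = 45 past the efficient level; on those units the gap between marginal cost and willingness to pay runs from 0 up to 23.
DWL = ½ × 23 × 45 = 517.5.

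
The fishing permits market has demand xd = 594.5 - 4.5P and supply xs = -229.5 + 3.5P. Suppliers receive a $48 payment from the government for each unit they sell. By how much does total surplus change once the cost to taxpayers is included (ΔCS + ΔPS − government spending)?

Net change in total surplus = -$2268

Pre-subsidy: 594.5 - 4.5P = -229.5 + 3.5P gives P* = 103, x* = 131.
With the subsidy, sellers receive Ps = Pb + 48 for each unit, where Pb is the price buyers pay.
Supply in terms of Pb becomes xs = -229.5 + 3.5(Pb + 48) = -61.5 + 3.5Pb. Setting this equal to demand: 594.5 - 4.5Pb = -61.5 + 3.5Pb, so Pb = 82.
Sellers receive Ps = 82 + 48 = 130; x' = 594.5 − 4.5·82 = 225.5.
ΔCS = ½(131 + 225.5)(103 − 82) = 3743.25; ΔPS = ½(131 + 225.5)(130 − 103) = 4812.75.
Government spending = 48 × 225.5 = 10824.
Net change = 3743.25 + 4812.75 − 10824 = -2268. The loss equals the DWL triangle ½·48·94.5.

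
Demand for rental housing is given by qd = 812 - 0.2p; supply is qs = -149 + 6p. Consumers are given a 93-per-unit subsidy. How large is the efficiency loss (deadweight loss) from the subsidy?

Deadweight loss = 837

Pre-subsidy: 812 - 0.2p = -149 + 6p gives p* = 155, q* = 781.
With the rebate, buyers effectively pay pb = ps − 93, where ps is the price sellers receive.
Demand in terms of ps becomes qd = 812 − 0.2(ps − 93) = 830.6 - 0.2ps. Setting this equal to supply: 830.6 - 0.2ps = -149 + 6ps, so ps = 158.
Buyers pay pb = 158 − 93 = 65; q' = -149 + 6·158 = 799.
The subsidy expands output by 799 − 781 = 18 past the efficient level; on those units the gap between marginal cost and willingness to pay runs from 0 up to 93.
DWL = ½ × 93 × 18 = 837.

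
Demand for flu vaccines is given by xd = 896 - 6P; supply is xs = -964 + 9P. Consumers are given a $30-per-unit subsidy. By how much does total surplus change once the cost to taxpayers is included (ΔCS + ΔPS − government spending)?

Net change in total surplus = -$1620

Pre-subsidy: 896 - 6P = -964 + 9P gives P* = 124, x* = 152.
With the rebate, buyers effectively pay Pb = Ps − 30, where Ps is the price sellers receive.
Demand in terms of Ps becomes xd = 896 − 6(Ps − 30) = 1076 - 6Ps. Setting this equal to supply: 1076 - 6Ps = -964 + 9Ps, so Ps = 136.
Buyers pay Pb = 136 − 30 = 106; x' = -964 + 9·136 = 260.
ΔCS = ½(152 + 260)(124 − 106) = 3708; ΔPS = ½(152 + 260)(136 − 124) = 2472.
Government spending = 30 × 260 = 7800.
Net change = 3708 + 2472 − 7800 = -1620. The loss equals the DWL triangle ½·30·108.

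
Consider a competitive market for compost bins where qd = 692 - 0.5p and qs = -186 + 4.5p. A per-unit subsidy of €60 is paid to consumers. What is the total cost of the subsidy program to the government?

Pre-subsidy: 692 - 0.5p = -186 + 4.5p gives p* = 175.6, q* = 604.2.
With the rebate, buyers effectively pay pb = ps − 60, where ps is the price sellers receive.
Demand in terms of ps becomes qd = 692 − 0.5(ps − 60) = 722 - 0.5ps. Setting this equal to supply: 722 - 0.5ps = -186 + 4.5ps, so ps = 181.6.
Buyers pay pb = 181.6 − 60 = 121.6; q' = -186 + 4.5·181.6 = 631.2.
Government outlay = subsidy × quantity = 60 × 631.2 = 37872.

Government cost = €37872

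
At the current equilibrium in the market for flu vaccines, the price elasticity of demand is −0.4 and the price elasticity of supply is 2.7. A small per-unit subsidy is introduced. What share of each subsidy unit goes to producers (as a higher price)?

For a small subsidy around the equilibrium, the benefit split depends on the relative slopes, which at a point are proportional to the elasticities.
Buyer share = εs/(εs + |εd|) = 2.7/(2.7 + 0.4) = 27/31; seller share = |εd|/(εs + |εd|) = 4/31.
So producers capture 4/31 of the subsidy.

Producer share = 4/31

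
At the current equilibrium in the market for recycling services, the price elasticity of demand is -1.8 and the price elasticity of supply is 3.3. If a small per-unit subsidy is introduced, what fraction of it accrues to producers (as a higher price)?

Producer share = 6/17

For a small subsidy around the equilibrium, the benefit split depends on the relative slopes, which at a point are proportional to the elasticities.
Buyer share = εs/(εs + |εd|) = 3.3/(3.3 + 1.8) = 11/17; seller share = |εd|/(εs + |εd|) = 6/17.
So producers capture 6/17 of the subsidy.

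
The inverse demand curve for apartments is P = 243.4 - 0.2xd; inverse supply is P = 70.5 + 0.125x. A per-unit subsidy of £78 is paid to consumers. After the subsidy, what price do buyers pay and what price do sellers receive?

Buyers pay £89; sellers receive £167

Pre-subsidy: 243.4 - 0.2x = 70.5 + 0.125x gives x* = 532 and P* = 137.
With the rebate, buyers effectively pay Pb = Ps − 78, where Ps is the price sellers receive.
On the curves, Pb = 243.4 - 0.2x and Ps = 70.5 + 0.125x; the wedge Ps − Pb = 78 gives 70.5 + 0.125x − (243.4 - 0.2x) = 78, so x' = 772.
Then Pb = 243.4 − 0.2·772 = 89 and Ps = 70.5 + 0.125·772 = 167.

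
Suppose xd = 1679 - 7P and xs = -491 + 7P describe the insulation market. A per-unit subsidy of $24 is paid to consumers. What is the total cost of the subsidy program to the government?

Government cost = $16272

Pre-subsidy: 1679 - 7P = -491 + 7P gives P* = 155, x* = 594.
With the rebate, buyers effectively pay Pb = Ps − 24, where Ps is the price sellers receive.
Demand in terms of Ps becomes xd = 1679 − 7(Ps − 24) = 1847 - 7Ps. Setting this equal to supply: 1847 - 7Ps = -491 + 7Ps, so Ps = 167.
Buyers pay Pb = 167 − 24 = 143; x' = -491 + 7·167 = 678.
Government outlay = subsidy × quantity = 24 × 678 = 16272.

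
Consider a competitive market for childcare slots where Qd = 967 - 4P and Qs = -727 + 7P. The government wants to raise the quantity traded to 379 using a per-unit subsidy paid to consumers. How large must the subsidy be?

At Q = 379, invert demand for the buyer price: Pb = (967 − 379)/4 = 147; invert supply for the seller price: Ps = (379 − (-727))/7 = 158.
The subsidy must fill the gap: s = Ps − Pb = 158 − 147 = 11.

Required subsidy s = 11 per unit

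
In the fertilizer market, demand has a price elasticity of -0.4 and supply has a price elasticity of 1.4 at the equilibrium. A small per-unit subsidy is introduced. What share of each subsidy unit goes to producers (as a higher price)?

For a small subsidy around the equilibrium, the benefit split depends on the relative slopes, which at a point are proportional to the elasticities.
Buyer share = εs/(εs + |εd|) = 1.4/(1.4 + 0.4) = 7/9; seller share = |εd|/(εs + |εd|) = 2/9.
So producers capture 2/9 of the subsidy.

Producer share = 2/9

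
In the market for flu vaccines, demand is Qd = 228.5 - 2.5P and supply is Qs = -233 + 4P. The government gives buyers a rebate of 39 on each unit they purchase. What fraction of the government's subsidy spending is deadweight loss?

DWL / government spending = 10/37

Pre-subsidy: 228.5 - 2.5P = -233 + 4P gives P* = 71, Q* = 51.
With the rebate, buyers effectively pay Pb = Ps − 39, where Ps is the price sellers receive.
Demand in terms of Ps becomes Qd = 228.5 − 2.5(Ps − 39) = 326 - 2.5Ps. Setting this equal to supply: 326 - 2.5Ps = -233 + 4Ps, so Ps = 86.
Buyers pay Pb = 86 − 39 = 47; Q' = -233 + 4·86 = 111.
ΔCS = ½(51 + 111)(71 − 47) = 1944; ΔPS = ½(51 + 111)(86 − 71) = 1215.
Government spending = 39 × 111 = 4329.
DWL = ½ × 39 × (111 − 51) = 1170; fraction = 1170 / 4329 = 10/37.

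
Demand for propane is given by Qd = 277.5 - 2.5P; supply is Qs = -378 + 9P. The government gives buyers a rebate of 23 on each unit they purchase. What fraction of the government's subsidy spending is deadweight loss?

Pre-subsidy: 277.5 - 2.5P = -378 + 9P gives P* = 57, Q* = 135.
With the rebate, buyers effectively pay Pb = Ps − 23, where Ps is the price sellers receive.
Demand in terms of Ps becomes Qd = 277.5 − 2.5(Ps − 23) = 335 - 2.5Ps. Setting this equal to supply: 335 - 2.5Ps = -378 + 9Ps, so Ps = 62.
Buyers pay Pb = 62 − 23 = 39; Q' = -378 + 9·62 = 180.
ΔCS = ½(135 + 180)(57 − 39) = 2835; ΔPS = ½(135 + 180)(62 − 57) = 787.5.
Government spending = 23 × 180 = 4140.
DWL = ½ × 23 × (180 − 135) = 517.5; fraction = 517.5 / 4140 = 0.125.

DWL / government spending = 0.125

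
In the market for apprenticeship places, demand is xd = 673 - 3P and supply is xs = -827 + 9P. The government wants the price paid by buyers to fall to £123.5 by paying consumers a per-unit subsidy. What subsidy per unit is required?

At a buyer price of 123.5, quantity demanded is 673 − 3·123.5 = 302.5.
Sellers supply 302.5 only when they receive Ps with -827 + 9·Ps = 302.5, i.e. Ps = 125.5.
s = Ps − Pb = 125.5 − 123.5 = 2.

Required subsidy s = £2 per unit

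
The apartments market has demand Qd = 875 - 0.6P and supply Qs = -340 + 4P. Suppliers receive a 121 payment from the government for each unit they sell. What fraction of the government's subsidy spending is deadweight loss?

Pre-subsidy: 875 - 0.6P = -340 + 4P gives P* = 6075/23, Q* = 16480/23.
With the subsidy, sellers receive Ps = Pb + 121 for each unit, where Pb is the price buyers pay.
Supply in terms of Pb becomes Qs = -340 + 4(Pb + 121) = 144 + 4Pb. Setting this equal to demand: 875 - 0.6Pb = 144 + 4Pb, so Pb = 3655/23.
Sellers receive Ps = 3655/23 + 121 = 6438/23; Q' = 875 − 0.6·(3655/23) = 17932/23.
ΔCS = ½(16480/23 + 17932/23)(6075/23 − 3655/23) = 41638520/529; ΔPS = ½(16480/23 + 17932/23)(6438/23 − 6075/23) = 6245778/529.
Government spending = 121 × 17932/23 = 2169772/23.
DWL = ½ × 121 × (17932/23 − 16480/23) = 87846/23; fraction = (87846/23) / (2169772/23) = 363/8966.

DWL / government spending = 363/8966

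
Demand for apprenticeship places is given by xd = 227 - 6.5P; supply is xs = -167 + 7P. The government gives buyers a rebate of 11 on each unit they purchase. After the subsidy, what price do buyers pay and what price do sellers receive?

Pre-subsidy: 227 - 6.5P = -167 + 7P gives P* = 788/27, x* = 1007/27.
With the rebate, buyers effectively pay Pb = Ps − 11, where Ps is the price sellers receive.
Demand in terms of Ps becomes xd = 227 − 6.5(Ps − 11) = 298.5 - 6.5Ps. Setting this equal to supply: 298.5 - 6.5Ps = -167 + 7Ps, so Ps = 931/27.
Buyers pay Pb = 931/27 − 11 = 634/27; x' = -167 + 7·(931/27) = 2008/27.

Buyers pay 634/27; sellers receive 931/27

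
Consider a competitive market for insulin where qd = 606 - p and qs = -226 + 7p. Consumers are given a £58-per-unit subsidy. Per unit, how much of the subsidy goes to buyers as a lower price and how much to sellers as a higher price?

Buyers gain £50.75 per unit; sellers gain £7.25 per unit

Pre-subsidy: 606 - p = -226 + 7p gives p* = 104, q* = 502.
With the rebate, buyers effectively pay pb = ps − 58, where ps is the price sellers receive.
Demand in terms of ps becomes qd = 606 − 1(ps − 58) = 664 - ps. Setting this equal to supply: 664 - ps = -226 + 7ps, so ps = 111.25.
Buyers pay pb = 111.25 − 58 = 53.25; q' = -226 + 7·111.25 = 552.75.
Buyers' price falls by p* − pb = 104 − 53.25 = 50.75; sellers' price rises by ps − p* = 111.25 − 104 = 7.25.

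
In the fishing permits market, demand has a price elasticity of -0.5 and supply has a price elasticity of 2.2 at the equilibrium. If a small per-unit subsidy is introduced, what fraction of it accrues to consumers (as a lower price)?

For a small subsidy around the equilibrium, the benefit split depends on the relative slopes, which at a point are proportional to the elasticities.
Buyer share = εs/(εs + |εd|) = 2.2/(2.2 + 0.5) = 22/27; seller share = |εd|/(εs + |εd|) = 5/27.

Consumer share = 22/27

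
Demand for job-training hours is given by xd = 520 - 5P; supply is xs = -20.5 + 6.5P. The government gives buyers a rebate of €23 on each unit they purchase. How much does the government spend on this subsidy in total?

Government cost = €8050

Pre-subsidy: 520 - 5P = -20.5 + 6.5P gives P* = 47, x* = 285.
With the rebate, buyers effectively pay Pb = Ps − 23, where Ps is the price sellers receive.
Demand in terms of Ps becomes xd = 520 − 5(Ps − 23) = 635 - 5Ps. Setting this equal to supply: 635 - 5Ps = -20.5 + 6.5Ps, so Ps = 57.
Buyers pay Pb = 57 − 23 = 34; x' = -20.5 + 6.5·57 = 350.
Government outlay = subsidy × quantity = 23 × 350 = 8050.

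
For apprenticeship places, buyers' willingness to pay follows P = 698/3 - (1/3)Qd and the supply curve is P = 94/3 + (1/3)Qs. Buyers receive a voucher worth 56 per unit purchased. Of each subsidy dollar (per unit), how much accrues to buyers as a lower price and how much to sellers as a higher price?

Pre-subsidy: 698/3 - (1/3)Q = 94/3 + (1/3)Q gives Q* = 302 and P* = 132.
With the rebate, buyers effectively pay Pb = Ps − 56, where Ps is the price sellers receive.
On the curves, Pb = 698/3 - (1/3)Q and Ps = 94/3 + (1/3)Q; the wedge Ps − Pb = 56 gives 94/3 + (1/3)Q − (698/3 - (1/3)Q) = 56, so Q' = 386.
Then Pb = 698/3 − (1/3)·386 = 104 and Ps = 94/3 + (1/3)·386 = 160.
Buyers' price falls by P* − Pb = 132 − 104 = 28; sellers' price rises by Ps − P* = 160 − 132 = 28.

Buyers gain 28 per unit; sellers gain 28 per unit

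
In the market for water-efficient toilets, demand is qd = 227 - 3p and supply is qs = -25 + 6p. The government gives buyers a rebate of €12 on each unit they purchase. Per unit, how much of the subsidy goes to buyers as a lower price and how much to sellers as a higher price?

Buyers gain €8 per unit; sellers gain €4 per unit

Pre-subsidy: 227 - 3p = -25 + 6p gives p* = 28, q* = 143.
With the rebate, buyers effectively pay pb = ps − 12, where ps is the price sellers receive.
Demand in terms of ps becomes qd = 227 − 3(ps − 12) = 263 - 3ps. Setting this equal to supply: 263 - 3ps = -25 + 6ps, so ps = 32.
Buyers pay pb = 32 − 12 = 20; q' = -25 + 6·32 = 167.
Buyers' price falls by p* − pb = 28 − 20 = 8; sellers' price rises by ps − p* = 32 − 28 = 4.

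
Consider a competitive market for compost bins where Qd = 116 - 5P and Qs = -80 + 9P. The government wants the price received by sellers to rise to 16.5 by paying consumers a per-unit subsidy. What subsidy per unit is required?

At a seller price of 16.5, quantity supplied is -80 + 9·16.5 = 68.5.
Buyers absorb 68.5 only when they pay Pb with 116 − 5·Pb = 68.5, i.e. Pb = 9.5.
s = Ps − Pb = 16.5 − 9.5 = 7.

Required subsidy s = 7 per unit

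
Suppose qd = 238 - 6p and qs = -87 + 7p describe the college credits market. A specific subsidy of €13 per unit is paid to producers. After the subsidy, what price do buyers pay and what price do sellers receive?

Pre-subsidy: 238 - 6p = -87 + 7p gives p* = 25, q* = 88.
With the subsidy, sellers receive ps = pb + 13 for each unit, where pb is the price buyers pay.
Supply in terms of pb becomes qs = -87 + 7(pb + 13) = 4 + 7pb. Setting this equal to demand: 238 - 6pb = 4 + 7pb, so pb = 18.
Sellers receive ps = 18 + 13 = 31; q' = 238 − 6·18 = 130.

Buyers pay €18; sellers receive €31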